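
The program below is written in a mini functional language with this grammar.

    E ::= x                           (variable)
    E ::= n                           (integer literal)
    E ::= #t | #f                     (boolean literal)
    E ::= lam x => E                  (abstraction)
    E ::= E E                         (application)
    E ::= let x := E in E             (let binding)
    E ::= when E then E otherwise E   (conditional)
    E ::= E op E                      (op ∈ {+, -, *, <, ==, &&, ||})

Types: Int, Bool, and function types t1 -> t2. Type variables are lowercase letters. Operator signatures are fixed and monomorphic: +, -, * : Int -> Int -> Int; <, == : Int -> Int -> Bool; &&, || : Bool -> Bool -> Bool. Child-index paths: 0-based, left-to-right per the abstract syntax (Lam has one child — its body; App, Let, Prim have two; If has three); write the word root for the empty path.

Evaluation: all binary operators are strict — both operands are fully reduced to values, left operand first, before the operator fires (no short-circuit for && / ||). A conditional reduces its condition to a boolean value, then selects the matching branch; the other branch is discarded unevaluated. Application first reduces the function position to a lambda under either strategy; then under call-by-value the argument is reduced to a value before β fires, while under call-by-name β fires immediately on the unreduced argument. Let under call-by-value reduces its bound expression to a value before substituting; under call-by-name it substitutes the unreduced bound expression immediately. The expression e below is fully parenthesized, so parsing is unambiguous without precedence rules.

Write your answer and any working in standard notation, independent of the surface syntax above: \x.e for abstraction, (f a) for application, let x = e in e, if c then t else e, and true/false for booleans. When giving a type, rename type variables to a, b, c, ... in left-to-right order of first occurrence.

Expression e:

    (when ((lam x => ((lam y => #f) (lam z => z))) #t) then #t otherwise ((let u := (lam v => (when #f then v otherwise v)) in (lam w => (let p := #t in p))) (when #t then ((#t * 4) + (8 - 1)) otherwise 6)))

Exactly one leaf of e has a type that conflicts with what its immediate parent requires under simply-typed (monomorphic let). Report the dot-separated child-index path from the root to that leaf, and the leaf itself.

Working:
\y._ : b -> Bool
z : c
\z._ : c -> c
  unify b -> Bool ~ (c -> c) -> d
  unify b ~ c -> c
  unify Bool ~ d
_ _ : Bool
\x._ : a -> Bool
  unify a -> Bool ~ Bool -> e
  unify a ~ Bool
  unify Bool ~ e
_ _ : Bool
  unify Bool ~ Bool
  unify Bool ~ Bool
v : f
v : f
  unify f ~ f
\v._ : f -> f
let u : f -> f
let p : Bool
p : Bool
\w._ : g -> Bool
  unify Bool ~ Bool
  unify Bool ~ Int
  FAIL: mismatch Bool ~ Int

Answer: 2.1.1.0.0 : true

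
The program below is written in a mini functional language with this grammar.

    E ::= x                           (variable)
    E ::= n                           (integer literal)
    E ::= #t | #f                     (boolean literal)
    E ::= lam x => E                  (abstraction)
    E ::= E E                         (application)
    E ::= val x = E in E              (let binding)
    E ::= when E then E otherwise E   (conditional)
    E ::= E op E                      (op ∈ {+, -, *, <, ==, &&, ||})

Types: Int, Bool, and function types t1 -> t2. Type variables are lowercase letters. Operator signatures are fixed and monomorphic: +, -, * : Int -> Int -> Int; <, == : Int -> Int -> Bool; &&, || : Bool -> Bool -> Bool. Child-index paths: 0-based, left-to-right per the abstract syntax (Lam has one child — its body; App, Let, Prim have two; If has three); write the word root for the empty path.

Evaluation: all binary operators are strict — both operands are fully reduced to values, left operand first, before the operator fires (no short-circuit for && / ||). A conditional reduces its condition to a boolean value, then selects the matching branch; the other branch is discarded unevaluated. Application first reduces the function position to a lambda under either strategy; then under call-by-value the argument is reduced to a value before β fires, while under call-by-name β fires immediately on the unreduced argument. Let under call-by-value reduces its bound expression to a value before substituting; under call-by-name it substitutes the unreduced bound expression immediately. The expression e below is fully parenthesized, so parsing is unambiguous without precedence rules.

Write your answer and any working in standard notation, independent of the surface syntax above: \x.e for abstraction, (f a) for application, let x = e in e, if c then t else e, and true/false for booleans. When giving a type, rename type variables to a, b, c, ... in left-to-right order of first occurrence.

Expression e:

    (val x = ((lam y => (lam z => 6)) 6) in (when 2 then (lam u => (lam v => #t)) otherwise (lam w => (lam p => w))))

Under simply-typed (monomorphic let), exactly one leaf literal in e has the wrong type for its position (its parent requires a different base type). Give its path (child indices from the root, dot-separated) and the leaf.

Answer: 1.0 : 2

Derivation:
\z._ : b -> Int
\y._ : a -> b -> Int
  unify a -> b -> Int ~ Int -> c
  unify a ~ Int
  unify b -> Int ~ c
_ _ : b -> Int
let x : b -> Int
  unify Int ~ Bool
  FAIL: mismatch Int ~ Bool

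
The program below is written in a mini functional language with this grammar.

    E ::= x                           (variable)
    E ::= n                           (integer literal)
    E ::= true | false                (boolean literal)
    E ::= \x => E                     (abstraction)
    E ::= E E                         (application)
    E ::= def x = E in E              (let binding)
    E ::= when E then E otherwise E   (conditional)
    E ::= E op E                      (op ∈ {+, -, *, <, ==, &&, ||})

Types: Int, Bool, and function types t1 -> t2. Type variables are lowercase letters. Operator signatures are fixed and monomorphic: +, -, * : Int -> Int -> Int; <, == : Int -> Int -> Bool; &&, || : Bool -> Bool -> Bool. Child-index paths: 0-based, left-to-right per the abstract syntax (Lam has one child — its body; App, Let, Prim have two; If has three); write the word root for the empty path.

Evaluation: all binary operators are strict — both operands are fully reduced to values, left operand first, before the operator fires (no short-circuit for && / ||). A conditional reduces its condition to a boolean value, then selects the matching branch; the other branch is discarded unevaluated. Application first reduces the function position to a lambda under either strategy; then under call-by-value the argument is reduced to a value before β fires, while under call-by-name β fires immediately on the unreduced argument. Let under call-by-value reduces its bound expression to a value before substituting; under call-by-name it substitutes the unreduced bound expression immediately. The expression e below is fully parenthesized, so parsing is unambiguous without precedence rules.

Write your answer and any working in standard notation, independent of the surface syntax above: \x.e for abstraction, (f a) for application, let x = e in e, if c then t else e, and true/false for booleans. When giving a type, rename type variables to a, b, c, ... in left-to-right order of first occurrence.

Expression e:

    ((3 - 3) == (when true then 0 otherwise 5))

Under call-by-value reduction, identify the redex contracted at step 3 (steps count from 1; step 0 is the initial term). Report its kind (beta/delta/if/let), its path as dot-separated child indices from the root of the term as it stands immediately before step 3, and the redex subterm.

Trace:
step 0: ((3 - 3) == (if true then 0 else 5))
step 1: [delta@0] (0 == (if true then 0 else 5))
step 2: [if@1] (0 == 0)
step 3: [delta@root] true

Answer: delta at root : (0 == 0)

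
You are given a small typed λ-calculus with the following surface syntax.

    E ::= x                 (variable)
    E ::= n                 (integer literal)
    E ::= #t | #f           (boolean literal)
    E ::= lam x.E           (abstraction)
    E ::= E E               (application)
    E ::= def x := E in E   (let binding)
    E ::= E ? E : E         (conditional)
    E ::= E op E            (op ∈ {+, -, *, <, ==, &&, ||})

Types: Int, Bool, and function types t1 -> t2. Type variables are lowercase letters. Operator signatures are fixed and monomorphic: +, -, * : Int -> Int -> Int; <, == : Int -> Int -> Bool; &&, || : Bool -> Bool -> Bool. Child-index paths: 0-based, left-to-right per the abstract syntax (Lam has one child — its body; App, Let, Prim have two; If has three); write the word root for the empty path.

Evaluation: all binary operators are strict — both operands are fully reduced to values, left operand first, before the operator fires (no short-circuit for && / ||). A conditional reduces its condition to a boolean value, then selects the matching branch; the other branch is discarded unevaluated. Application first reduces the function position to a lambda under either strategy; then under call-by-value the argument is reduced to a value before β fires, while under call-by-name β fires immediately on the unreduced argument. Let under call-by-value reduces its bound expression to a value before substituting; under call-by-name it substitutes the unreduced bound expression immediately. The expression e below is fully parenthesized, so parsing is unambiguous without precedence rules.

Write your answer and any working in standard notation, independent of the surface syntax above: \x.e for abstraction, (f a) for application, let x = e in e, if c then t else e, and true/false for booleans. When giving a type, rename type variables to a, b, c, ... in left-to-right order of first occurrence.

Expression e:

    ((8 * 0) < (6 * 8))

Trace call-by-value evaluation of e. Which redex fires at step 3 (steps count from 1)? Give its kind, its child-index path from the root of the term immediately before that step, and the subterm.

Answer: delta at root : (0 < 48)

Trace:
step 0: ((8 * 0) < (6 * 8))
step 1: [delta@0] (0 < (6 * 8))
step 2: [delta@1] (0 < 48)
step 3: [delta@root] true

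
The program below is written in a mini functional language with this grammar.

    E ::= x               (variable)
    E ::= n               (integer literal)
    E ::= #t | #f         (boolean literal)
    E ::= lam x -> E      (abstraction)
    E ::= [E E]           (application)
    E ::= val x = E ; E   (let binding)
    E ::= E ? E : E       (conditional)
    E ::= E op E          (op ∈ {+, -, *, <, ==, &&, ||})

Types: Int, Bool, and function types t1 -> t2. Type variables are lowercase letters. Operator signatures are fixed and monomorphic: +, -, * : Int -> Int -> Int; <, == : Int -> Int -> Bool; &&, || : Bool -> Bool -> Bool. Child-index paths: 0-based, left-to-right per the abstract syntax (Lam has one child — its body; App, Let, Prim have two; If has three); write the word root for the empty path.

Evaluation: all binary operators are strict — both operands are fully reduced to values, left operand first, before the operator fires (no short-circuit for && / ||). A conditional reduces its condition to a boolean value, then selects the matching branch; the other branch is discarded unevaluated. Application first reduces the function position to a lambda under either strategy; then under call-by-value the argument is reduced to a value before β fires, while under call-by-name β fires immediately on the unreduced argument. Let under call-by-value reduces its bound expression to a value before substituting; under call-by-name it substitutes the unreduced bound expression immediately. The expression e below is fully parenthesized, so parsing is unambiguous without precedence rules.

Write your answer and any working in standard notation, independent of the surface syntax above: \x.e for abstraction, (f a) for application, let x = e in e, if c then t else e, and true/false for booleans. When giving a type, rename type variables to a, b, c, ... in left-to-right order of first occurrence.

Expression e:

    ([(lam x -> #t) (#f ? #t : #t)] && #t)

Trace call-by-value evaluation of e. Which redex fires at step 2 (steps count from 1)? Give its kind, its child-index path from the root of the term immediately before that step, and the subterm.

Answer: beta at 0 : ((\x.true) true)

Trace:
step 0: (((\x.true) (if false then true else true)) && true)
step 1: [if@0.1] (((\x.true) true) && true)
step 2: [beta@0] (true && true)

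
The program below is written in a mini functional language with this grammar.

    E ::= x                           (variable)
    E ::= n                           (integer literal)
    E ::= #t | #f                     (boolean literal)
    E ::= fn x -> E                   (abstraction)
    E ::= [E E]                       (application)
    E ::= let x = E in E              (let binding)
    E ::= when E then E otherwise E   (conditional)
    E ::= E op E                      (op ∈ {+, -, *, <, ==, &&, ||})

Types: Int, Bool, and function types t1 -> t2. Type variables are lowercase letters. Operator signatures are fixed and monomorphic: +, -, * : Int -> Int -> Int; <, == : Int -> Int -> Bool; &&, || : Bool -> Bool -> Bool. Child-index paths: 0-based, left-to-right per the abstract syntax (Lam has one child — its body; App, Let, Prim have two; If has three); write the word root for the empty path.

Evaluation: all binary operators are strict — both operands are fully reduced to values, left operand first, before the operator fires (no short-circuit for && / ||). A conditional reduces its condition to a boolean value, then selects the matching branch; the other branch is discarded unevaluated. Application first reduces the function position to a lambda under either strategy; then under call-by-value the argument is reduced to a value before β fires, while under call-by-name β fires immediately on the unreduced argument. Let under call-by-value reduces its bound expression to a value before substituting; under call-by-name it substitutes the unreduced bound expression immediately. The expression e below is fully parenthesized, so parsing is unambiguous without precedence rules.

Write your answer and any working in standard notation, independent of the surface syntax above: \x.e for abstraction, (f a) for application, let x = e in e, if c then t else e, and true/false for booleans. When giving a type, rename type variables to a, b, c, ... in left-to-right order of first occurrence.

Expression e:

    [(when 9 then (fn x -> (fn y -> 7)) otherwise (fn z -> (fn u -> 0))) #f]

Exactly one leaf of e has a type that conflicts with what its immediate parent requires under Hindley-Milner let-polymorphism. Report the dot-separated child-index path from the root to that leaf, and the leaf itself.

Answer: 0.0 : 9

Working:
  unify Int ~ Bool
  FAIL: mismatch Int ~ Bool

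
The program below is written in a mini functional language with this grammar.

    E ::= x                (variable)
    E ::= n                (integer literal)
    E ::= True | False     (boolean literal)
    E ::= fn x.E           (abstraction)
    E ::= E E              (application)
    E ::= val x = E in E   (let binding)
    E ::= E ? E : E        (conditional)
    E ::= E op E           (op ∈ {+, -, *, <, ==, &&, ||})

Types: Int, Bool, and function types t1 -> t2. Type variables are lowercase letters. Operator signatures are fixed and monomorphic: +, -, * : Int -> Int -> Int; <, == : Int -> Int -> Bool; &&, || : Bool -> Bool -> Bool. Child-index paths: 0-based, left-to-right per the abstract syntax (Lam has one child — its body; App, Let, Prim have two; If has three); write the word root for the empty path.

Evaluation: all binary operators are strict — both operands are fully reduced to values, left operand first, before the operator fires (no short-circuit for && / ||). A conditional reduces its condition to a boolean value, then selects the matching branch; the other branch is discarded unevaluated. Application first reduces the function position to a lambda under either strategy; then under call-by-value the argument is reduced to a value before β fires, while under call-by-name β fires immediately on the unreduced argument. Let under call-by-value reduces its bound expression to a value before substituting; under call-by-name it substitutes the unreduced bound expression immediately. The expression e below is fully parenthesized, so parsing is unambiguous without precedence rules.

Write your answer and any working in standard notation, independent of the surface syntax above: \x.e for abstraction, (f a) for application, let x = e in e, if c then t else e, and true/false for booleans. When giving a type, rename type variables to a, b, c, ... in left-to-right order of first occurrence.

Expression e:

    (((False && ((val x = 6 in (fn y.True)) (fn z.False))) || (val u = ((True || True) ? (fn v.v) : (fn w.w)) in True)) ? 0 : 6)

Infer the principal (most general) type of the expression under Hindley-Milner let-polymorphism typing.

Trace:
  unify Bool ~ Bool
let x : Int
\y._ : a -> Bool
\z._ : b -> Bool
  unify a -> Bool ~ (b -> Bool) -> c
  unify a ~ b -> Bool
  unify Bool ~ c
_ _ : Bool
  unify Bool ~ Bool
  unify Bool ~ Bool
  unify Bool ~ Bool
  unify Bool ~ Bool
  unify Bool ~ Bool
v : d
\v._ : d -> d
w : e
\w._ : e -> e
  unify d -> d ~ e -> e
  unify d ~ e
  unify e ~ e
let u : forall. e -> e
  unify Bool ~ Bool
  unify Bool ~ Bool
  unify Int ~ Int

Answer: Int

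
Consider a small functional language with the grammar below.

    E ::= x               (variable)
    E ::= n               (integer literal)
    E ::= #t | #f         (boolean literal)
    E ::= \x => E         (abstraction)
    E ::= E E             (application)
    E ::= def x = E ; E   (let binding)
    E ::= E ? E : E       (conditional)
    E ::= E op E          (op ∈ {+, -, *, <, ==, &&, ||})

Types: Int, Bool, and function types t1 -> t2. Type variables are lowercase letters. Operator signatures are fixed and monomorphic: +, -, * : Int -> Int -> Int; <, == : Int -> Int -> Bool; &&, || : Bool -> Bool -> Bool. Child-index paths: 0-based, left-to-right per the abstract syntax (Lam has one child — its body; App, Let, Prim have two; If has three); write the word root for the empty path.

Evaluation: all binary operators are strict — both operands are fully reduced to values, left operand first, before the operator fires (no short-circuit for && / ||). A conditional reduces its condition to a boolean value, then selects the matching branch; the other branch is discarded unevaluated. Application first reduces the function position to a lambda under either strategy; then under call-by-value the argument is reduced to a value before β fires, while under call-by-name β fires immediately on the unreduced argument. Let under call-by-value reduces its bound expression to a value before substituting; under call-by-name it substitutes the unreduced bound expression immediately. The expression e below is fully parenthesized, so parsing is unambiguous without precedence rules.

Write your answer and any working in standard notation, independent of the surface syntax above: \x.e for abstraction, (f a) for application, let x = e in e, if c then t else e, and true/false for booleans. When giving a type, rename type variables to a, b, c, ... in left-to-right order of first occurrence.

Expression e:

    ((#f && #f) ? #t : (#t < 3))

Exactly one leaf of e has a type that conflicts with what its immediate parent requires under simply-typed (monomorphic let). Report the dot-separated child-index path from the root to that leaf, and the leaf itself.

Answer: 2.0 : true

Derivation:
  unify Bool ~ Bool
  unify Bool ~ Bool
  unify Bool ~ Bool
  unify Bool ~ Int
  FAIL: mismatch Bool ~ Int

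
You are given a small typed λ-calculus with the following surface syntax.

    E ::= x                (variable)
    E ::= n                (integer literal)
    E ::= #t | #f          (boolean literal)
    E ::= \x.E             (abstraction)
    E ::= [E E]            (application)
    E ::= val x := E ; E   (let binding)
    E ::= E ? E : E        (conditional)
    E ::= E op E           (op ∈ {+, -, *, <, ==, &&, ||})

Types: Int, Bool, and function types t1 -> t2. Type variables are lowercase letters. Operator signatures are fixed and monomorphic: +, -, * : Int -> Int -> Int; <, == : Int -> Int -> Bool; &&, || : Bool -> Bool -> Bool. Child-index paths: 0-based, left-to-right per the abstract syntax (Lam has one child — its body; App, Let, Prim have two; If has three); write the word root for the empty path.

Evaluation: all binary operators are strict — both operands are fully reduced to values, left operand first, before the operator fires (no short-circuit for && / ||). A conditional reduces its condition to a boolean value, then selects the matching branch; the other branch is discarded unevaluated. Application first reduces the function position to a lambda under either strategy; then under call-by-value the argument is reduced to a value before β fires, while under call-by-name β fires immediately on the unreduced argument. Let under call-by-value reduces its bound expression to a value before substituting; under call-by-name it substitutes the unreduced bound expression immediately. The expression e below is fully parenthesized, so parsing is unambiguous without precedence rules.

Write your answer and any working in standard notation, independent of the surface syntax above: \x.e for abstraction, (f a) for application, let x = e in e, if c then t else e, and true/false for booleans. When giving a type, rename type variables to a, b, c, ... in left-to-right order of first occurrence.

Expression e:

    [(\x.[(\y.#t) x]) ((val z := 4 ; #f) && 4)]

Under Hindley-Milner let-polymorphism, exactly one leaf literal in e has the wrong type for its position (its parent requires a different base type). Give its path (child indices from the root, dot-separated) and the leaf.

Trace:
\y._ : b -> Bool
x : a
  unify b -> Bool ~ a -> c
  unify b ~ a
  unify Bool ~ c
_ _ : Bool
\x._ : a -> Bool
let z : Int
  unify Bool ~ Bool
  unify Int ~ Bool
  FAIL: mismatch Int ~ Bool

Answer: 1.1 : 4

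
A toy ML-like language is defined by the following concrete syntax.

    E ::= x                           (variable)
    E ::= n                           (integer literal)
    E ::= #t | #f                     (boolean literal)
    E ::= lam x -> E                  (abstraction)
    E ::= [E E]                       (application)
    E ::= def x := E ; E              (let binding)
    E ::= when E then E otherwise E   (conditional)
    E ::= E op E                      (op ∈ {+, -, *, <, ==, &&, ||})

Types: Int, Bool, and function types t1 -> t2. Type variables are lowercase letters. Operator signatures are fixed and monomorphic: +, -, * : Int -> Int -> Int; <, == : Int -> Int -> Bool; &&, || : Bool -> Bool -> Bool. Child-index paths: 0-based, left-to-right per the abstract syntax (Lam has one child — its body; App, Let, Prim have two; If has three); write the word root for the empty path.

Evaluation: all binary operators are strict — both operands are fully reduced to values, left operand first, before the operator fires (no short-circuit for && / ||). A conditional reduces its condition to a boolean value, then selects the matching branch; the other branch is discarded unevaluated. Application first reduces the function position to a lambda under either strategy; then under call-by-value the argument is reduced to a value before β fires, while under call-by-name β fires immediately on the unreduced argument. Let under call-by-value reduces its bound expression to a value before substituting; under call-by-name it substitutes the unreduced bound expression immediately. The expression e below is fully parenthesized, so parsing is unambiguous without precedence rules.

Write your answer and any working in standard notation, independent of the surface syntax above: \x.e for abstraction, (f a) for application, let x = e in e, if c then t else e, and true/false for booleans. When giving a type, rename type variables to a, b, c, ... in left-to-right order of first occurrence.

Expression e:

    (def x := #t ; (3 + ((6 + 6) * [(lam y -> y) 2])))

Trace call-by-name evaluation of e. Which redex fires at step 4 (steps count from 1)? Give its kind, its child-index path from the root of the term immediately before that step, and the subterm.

Derivation:
step 0: (let x = true in (3 + ((6 + 6) * ((\y.y) 2))))
step 1: [let@root] (3 + ((6 + 6) * ((\y.y) 2)))
step 2: [delta@1.0] (3 + (12 * ((\y.y) 2)))
step 3: [beta@1.1] (3 + (12 * 2))
step 4: [delta@1] (3 + 24)

Answer: delta at 1 : (12 * 2)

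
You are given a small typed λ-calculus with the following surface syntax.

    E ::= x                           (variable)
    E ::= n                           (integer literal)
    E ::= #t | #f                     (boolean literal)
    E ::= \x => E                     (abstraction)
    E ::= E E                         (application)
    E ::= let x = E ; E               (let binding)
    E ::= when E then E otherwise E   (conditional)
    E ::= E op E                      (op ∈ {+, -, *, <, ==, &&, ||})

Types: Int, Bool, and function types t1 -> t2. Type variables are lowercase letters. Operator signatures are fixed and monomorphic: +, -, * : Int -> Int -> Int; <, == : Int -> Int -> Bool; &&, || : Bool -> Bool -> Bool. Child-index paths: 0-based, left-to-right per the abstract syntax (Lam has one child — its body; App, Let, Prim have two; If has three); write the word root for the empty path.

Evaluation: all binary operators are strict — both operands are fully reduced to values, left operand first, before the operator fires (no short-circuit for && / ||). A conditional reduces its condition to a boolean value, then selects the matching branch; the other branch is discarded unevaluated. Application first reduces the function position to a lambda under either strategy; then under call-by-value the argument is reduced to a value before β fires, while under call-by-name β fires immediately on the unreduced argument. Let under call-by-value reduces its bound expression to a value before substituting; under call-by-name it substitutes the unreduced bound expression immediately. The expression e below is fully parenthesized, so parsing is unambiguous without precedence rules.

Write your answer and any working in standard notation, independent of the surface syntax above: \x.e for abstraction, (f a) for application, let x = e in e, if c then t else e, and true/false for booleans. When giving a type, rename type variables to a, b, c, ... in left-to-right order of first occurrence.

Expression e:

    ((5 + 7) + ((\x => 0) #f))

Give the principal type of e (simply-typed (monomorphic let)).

Working:
  unify Int ~ Int
  unify Int ~ Int
  unify Int ~ Int
\x._ : a -> Int
  unify a -> Int ~ Bool -> b
  unify a ~ Bool
  unify Int ~ b
_ _ : Int
  unify Int ~ Int

Answer: Int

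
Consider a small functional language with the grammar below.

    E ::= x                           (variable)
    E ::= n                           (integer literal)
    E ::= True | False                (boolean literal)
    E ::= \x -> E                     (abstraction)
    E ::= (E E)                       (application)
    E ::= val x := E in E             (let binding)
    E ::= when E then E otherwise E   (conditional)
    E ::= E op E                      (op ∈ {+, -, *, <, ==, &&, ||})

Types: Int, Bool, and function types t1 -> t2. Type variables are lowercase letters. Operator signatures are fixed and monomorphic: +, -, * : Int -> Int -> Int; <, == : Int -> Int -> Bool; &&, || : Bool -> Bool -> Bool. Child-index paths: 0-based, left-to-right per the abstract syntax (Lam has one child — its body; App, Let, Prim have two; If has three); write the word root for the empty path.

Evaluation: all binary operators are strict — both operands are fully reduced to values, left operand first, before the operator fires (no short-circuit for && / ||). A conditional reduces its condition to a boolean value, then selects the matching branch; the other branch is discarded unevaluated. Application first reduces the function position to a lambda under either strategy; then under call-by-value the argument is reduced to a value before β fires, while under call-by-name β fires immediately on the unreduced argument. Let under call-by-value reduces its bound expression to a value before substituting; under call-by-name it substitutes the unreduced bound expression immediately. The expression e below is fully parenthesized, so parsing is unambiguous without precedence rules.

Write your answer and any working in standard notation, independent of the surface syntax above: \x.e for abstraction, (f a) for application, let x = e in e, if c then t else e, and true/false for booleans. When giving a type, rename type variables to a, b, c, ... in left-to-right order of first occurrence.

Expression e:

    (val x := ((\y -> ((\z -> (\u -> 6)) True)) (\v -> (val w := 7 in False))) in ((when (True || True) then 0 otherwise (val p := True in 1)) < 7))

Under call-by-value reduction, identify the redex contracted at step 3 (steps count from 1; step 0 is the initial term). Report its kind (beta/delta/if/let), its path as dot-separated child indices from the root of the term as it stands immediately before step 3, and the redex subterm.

Answer: let at root : (let x = (\u.6) in ((if (true || true) then 0 else (let p = true in 1)) < 7))

Trace:
step 0: (let x = ((\y.((\z.(\u.6)) true)) (\v.(let w = 7 in false))) in ((if (true || true) then 0 else (let p = true in 1)) < 7))
step 1: [beta@0] (let x = ((\z.(\u.6)) true) in ((if (true || true) then 0 else (let p = true in 1)) < 7))
step 2: [beta@0] (let x = (\u.6) in ((if (true || true) then 0 else (let p = true in 1)) < 7))
step 3: [let@root] ((if (true || true) then 0 else (let p = true in 1)) < 7)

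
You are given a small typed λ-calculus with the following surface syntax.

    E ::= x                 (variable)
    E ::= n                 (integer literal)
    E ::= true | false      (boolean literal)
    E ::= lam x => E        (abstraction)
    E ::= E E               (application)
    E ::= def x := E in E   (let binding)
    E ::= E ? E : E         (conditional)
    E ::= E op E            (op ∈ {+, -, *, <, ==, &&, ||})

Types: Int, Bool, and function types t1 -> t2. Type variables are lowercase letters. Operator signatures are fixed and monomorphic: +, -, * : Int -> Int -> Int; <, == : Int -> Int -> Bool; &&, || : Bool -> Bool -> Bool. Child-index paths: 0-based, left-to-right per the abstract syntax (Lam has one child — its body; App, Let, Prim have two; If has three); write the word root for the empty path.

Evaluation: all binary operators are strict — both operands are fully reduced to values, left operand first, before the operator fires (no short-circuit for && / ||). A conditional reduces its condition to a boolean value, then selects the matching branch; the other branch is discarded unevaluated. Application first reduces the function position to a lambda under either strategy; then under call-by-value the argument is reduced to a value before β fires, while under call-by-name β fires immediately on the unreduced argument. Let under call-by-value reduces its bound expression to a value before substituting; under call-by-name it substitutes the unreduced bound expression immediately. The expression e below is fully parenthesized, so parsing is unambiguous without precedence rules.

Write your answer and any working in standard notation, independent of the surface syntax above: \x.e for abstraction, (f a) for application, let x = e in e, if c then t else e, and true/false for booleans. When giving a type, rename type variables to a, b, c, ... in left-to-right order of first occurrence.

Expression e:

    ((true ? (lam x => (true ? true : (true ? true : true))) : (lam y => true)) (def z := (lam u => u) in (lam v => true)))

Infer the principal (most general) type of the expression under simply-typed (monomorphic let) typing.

Answer: Bool

Derivation:
  unify Bool ~ Bool
  unify Bool ~ Bool
  unify Bool ~ Bool
  unify Bool ~ Bool
  unify Bool ~ Bool
\x._ : a -> Bool
\y._ : b -> Bool
  unify a -> Bool ~ b -> Bool
  unify a ~ b
  unify Bool ~ Bool
u : c
\u._ : c -> c
let z : c -> c
\v._ : d -> Bool
  unify b -> Bool ~ (d -> Bool) -> e
  unify b ~ d -> Bool
  unify Bool ~ e
_ _ : Bool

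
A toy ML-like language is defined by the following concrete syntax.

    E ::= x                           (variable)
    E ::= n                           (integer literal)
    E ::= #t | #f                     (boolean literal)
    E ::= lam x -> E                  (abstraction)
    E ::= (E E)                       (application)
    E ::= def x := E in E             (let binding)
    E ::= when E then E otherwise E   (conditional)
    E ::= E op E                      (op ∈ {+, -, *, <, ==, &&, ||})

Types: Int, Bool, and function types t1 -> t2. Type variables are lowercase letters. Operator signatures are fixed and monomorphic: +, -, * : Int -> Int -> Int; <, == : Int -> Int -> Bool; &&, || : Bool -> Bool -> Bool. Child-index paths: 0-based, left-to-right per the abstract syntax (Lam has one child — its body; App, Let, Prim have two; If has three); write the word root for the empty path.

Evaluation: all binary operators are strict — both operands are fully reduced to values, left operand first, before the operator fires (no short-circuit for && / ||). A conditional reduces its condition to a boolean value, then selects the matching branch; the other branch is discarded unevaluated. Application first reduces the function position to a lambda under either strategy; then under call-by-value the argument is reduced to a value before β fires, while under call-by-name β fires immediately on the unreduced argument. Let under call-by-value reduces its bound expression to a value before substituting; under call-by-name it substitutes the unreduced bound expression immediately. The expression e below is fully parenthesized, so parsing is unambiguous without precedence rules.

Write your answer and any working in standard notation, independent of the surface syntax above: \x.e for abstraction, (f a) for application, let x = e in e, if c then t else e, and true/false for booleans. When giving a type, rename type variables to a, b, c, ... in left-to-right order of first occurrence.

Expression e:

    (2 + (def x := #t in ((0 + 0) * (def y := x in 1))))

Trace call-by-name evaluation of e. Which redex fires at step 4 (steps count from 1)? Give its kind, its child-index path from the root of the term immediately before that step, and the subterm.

Answer: delta at 1 : (0 * 1)

Working:
step 0: (2 + (let x = true in ((0 + 0) * (let y = x in 1))))
step 1: [let@1] (2 + ((0 + 0) * (let y = true in 1)))
step 2: [delta@1.0] (2 + (0 * (let y = true in 1)))
step 3: [let@1.1] (2 + (0 * 1))
step 4: [delta@1] (2 + 0)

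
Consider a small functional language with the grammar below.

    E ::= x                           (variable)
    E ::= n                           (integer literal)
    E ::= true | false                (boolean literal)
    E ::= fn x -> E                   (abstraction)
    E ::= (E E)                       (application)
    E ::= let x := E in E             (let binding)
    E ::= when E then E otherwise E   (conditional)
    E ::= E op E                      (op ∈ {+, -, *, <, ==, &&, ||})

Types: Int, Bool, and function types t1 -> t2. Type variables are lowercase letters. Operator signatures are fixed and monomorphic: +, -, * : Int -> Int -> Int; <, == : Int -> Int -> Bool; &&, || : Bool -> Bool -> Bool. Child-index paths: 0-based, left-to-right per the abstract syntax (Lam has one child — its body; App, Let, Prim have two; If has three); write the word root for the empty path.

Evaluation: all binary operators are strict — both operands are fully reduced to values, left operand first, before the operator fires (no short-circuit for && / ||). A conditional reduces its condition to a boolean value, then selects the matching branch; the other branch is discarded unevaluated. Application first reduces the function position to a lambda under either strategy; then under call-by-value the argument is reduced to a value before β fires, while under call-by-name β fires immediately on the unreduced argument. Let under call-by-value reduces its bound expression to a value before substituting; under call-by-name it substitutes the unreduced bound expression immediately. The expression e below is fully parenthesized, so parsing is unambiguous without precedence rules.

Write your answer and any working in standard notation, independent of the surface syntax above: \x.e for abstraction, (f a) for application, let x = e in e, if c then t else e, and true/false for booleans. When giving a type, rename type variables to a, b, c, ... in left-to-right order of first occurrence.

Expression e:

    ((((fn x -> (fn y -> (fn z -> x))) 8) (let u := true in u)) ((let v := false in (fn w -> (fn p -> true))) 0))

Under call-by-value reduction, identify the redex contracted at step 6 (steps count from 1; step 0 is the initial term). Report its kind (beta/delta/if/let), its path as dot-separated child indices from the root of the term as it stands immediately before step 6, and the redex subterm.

Answer: beta at root : ((\z.8) (\p.true))

Derivation:
step 0: ((((\x.(\y.(\z.x))) 8) (let u = true in u)) ((let v = false in (\w.(\p.true))) 0))
step 1: [beta@0.0] (((\y.(\z.8)) (let u = true in u)) ((let v = false in (\w.(\p.true))) 0))
step 2: [let@0.1] (((\y.(\z.8)) true) ((let v = false in (\w.(\p.true))) 0))
step 3: [beta@0] ((\z.8) ((let v = false in (\w.(\p.true))) 0))
step 4: [let@1.0] ((\z.8) ((\w.(\p.true)) 0))
step 5: [beta@1] ((\z.8) (\p.true))
step 6: [beta@root] 8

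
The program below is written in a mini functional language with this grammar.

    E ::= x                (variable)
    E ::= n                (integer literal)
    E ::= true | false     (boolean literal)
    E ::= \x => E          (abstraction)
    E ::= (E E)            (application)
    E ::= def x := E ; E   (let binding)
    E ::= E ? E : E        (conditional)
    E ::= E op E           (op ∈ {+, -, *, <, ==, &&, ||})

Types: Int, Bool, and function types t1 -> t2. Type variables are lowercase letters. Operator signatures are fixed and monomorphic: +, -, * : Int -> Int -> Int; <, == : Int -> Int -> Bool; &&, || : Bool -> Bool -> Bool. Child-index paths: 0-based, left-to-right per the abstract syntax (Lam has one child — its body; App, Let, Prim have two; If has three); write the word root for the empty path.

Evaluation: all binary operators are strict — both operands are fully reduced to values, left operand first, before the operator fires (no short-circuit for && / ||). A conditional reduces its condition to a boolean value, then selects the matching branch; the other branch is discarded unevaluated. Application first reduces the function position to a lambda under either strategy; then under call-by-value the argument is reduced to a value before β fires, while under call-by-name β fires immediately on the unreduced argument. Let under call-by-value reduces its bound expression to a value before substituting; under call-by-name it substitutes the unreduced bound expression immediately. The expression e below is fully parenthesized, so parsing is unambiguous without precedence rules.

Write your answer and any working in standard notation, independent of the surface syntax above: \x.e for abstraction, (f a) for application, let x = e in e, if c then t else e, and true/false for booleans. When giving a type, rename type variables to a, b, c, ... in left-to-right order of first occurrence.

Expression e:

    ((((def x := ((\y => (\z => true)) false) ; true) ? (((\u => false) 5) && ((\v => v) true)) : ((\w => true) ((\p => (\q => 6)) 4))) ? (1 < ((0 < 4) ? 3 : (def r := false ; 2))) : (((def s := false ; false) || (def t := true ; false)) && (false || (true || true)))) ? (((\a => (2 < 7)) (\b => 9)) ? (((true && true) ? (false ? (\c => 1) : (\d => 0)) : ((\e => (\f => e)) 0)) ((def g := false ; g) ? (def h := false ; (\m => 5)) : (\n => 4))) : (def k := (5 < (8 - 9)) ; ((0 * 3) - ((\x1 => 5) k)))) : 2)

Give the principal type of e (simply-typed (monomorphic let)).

Trace:
\z._ : b -> Bool
\y._ : a -> b -> Bool
  unify a -> b -> Bool ~ Bool -> c
  unify a ~ Bool
  unify b -> Bool ~ c
_ _ : b -> Bool
let x : b -> Bool
  unify Bool ~ Bool
\u._ : d -> Bool
  unify d -> Bool ~ Int -> e
  unify d ~ Int
  unify Bool ~ e
_ _ : Bool
  unify Bool ~ Bool
v : f
\v._ : f -> f
  unify f -> f ~ Bool -> g
  unify f ~ Bool
  unify Bool ~ g
_ _ : Bool
  unify Bool ~ Bool
\w._ : h -> Bool
\q._ : j -> Int
\p._ : i -> j -> Int
  unify i -> j -> Int ~ Int -> k
  unify i ~ Int
  unify j -> Int ~ k
_ _ : j -> Int
  unify h -> Bool ~ (j -> Int) -> l
  unify h ~ j -> Int
  unify Bool ~ l
_ _ : Bool
  unify Bool ~ Bool
  unify Bool ~ Bool
  unify Int ~ Int
  unify Int ~ Int
  unify Int ~ Int
  unify Bool ~ Bool
let r : Bool
  unify Int ~ Int
  unify Int ~ Int
let s : Bool
  unify Bool ~ Bool
let t : Bool
  unify Bool ~ Bool
  unify Bool ~ Bool
  unify Bool ~ Bool
  unify Bool ~ Bool
  unify Bool ~ Bool
  unify Bool ~ Bool
  unify Bool ~ Bool
  unify Bool ~ Bool
  unify Bool ~ Bool
  unify Int ~ Int
  unify Int ~ Int
\a._ : m -> Bool
\b._ : n -> Int
  unify m -> Bool ~ (n -> Int) -> o
  unify m ~ n -> Int
  unify Bool ~ o
_ _ : Bool
  unify Bool ~ Bool
  unify Bool ~ Bool
  unify Bool ~ Bool
  unify Bool ~ Bool
  unify Bool ~ Bool
\c._ : p -> Int
\d._ : q -> Int
  unify p -> Int ~ q -> Int
  unify p ~ q
  unify Int ~ Int
e : r
\f._ : s -> r
\e._ : r -> s -> r
  unify r -> s -> r ~ Int -> t
  unify r ~ Int
  unify s -> Int ~ t
_ _ : s -> Int
  unify q -> Int ~ s -> Int
  unify q ~ s
  unify Int ~ Int
let g : Bool
g : Bool
  unify Bool ~ Bool
let h : Bool
\m._ : u -> Int
\n._ : v -> Int
  unify u -> Int ~ v -> Int
  unify u ~ v
  unify Int ~ Int
  unify s -> Int ~ (v -> Int) -> w
  unify s ~ v -> Int
  unify Int ~ w
_ _ : Int
  unify Int ~ Int
  unify Int ~ Int
  unify Int ~ Int
  unify Int ~ Int
let k : Bool
  unify Int ~ Int
  unify Int ~ Int
  unify Int ~ Int
\x1._ : x -> Int
k : Bool
  unify x -> Int ~ Bool -> y
  unify x ~ Bool
  unify Int ~ y
_ _ : Int
  unify Int ~ Int
  unify Int ~ Int
  unify Int ~ Int

Answer: Int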